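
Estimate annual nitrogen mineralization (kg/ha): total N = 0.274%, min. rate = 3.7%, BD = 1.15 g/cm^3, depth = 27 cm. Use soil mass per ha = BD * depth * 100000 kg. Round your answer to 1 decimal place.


Step 1: Soil mass per ha = BD * depth * 100000 = 1.15 * 27 * 100000 = 3105000 kg
Step 2: Total N pool = soil mass * N%/100 = 3105000 * 0.274/100 = 8507.7 kg/ha
Step 3: N mineralized = N pool * rate%/100 = 8507.7 * 3.7/100 = 314.8 kg/ha/yr

314.8


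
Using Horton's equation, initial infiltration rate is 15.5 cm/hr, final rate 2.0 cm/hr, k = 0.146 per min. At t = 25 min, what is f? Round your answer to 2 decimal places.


Step 1: f = fc + (f0 - fc) * exp(-k * t)
Step 2: exp(-0.146 * 25) = 0.025991
Step 3: f = 2.0 + (15.5 - 2.0) * 0.025991
Step 4: f = 2.0 + 13.5 * 0.025991
Step 5: f = 2.35 cm/hr

2.35


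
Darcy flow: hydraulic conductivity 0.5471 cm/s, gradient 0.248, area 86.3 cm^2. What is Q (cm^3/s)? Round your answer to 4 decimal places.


Step 1: Apply Darcy's law: Q = K * i * A
Step 2: Q = 0.5471 * 0.248 * 86.3
Step 3: Q = 11.7093 cm^3/s

11.7093


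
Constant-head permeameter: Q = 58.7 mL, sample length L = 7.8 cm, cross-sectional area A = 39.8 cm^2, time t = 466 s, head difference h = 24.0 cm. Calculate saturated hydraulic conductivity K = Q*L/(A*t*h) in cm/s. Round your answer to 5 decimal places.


Step 1: K = Q * L / (A * t * h)
Step 2: Numerator = 58.7 * 7.8 = 457.86
Step 3: Denominator = 39.8 * 466 * 24.0 = 445123.2
Step 4: K = 457.86 / 445123.2 = 0.00103 cm/s

0.00103


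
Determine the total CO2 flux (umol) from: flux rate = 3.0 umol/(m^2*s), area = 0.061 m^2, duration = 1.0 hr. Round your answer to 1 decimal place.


Step 1: Convert time to seconds: 1.0 hr * 3600 = 3600.0 s
Step 2: Total = flux * area * time_s
Step 3: Total = 3.0 * 0.061 * 3600.0
Step 4: Total = 658.8 umol

658.8


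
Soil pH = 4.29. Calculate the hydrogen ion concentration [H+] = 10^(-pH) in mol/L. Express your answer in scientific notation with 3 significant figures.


Step 1: [H+] = 10^(-pH)
Step 2: [H+] = 10^(-4.29)
Step 3: [H+] = 5.13e-05 mol/L

5.13e-05


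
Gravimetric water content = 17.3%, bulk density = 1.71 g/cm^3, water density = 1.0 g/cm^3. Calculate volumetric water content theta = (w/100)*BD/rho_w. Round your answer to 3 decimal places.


Step 1: theta = (w / 100) * BD / rho_w
Step 2: theta = (17.3 / 100) * 1.71 / 1.0
Step 3: theta = 0.173 * 1.71
Step 4: theta = 0.296

0.296


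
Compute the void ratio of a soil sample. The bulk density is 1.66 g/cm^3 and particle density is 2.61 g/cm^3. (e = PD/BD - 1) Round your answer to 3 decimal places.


Step 1: e = PD / BD - 1
Step 2: e = 2.61 / 1.66 - 1
Step 3: e = 1.57229 - 1
Step 4: e = 0.572

0.572


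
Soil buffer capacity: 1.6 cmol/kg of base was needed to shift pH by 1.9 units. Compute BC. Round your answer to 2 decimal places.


Step 1: BC = change in base / change in pH
Step 2: BC = 1.6 / 1.9
Step 3: BC = 0.84 cmol/(kg*pH unit)

0.84


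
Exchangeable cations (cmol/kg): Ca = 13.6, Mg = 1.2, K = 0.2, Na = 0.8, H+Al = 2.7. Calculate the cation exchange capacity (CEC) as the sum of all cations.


Step 1: CEC = Ca + Mg + K + Na + (H+Al)
Step 2: CEC = 13.6 + 1.2 + 0.2 + 0.8 + 2.7
Step 3: CEC = 18.5 cmol/kg

18.5


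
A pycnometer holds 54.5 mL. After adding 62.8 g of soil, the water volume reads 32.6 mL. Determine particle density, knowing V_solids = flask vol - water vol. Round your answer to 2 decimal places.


Step 1: Volume of solids = flask volume - water volume with soil
Step 2: V_solids = 54.5 - 32.6 = 21.9 mL
Step 3: Particle density = mass / V_solids = 62.8 / 21.9 = 2.87 g/cm^3

2.87


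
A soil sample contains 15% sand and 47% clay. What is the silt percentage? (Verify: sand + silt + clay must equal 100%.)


Step 1: sand + silt + clay = 100%
Step 2: silt = 100 - sand - clay
Step 3: silt = 100 - 15 - 47
Step 4: silt = 38%

38


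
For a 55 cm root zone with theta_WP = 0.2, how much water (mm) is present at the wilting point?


Step 1: Water (mm) = theta_WP * depth * 10
Step 2: Water = 0.2 * 55 * 10
Step 3: Water = 110.0 mm

110.0


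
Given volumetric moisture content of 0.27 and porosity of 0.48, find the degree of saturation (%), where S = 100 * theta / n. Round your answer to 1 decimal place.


Step 1: S = 100 * theta_v / n
Step 2: S = 100 * 0.27 / 0.48
Step 3: S = 56.3%

56.3


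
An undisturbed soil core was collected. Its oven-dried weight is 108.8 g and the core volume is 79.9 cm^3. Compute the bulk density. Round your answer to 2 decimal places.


Step 1: Identify the formula: BD = dry mass / volume
Step 2: Substitute values: BD = 108.8 / 79.9
Step 3: BD = 1.36 g/cm^3

1.36


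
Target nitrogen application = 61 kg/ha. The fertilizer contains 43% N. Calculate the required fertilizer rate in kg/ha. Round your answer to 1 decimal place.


Step 1: Fertilizer rate = target N / (N content / 100)
Step 2: Rate = 61 / (43 / 100)
Step 3: Rate = 61 / 0.43
Step 4: Rate = 141.9 kg/ha

141.9


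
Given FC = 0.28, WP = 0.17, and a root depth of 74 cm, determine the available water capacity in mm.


Step 1: Available water = (FC - WP) * depth * 10
Step 2: AW = (0.28 - 0.17) * 74 * 10
Step 3: AW = 0.11 * 74 * 10
Step 4: AW = 81.4 mm

81.4


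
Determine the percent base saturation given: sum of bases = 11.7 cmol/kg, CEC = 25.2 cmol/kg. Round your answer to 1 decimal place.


Step 1: BS = 100 * (sum of bases) / CEC
Step 2: BS = 100 * 11.7 / 25.2
Step 3: BS = 46.4%

46.4


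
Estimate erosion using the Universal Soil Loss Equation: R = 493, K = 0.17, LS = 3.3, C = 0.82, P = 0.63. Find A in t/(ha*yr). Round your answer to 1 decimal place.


Step 1: A = R * K * LS * C * P
Step 2: R * K = 493 * 0.17 = 83.81
Step 3: (R*K) * LS = 83.81 * 3.3 = 276.573
Step 4: * C * P = 276.573 * 0.82 * 0.63 = 142.9
Step 5: A = 142.9 t/(ha*yr)

142.9


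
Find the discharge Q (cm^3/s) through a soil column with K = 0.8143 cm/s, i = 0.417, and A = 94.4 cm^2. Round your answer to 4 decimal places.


Step 1: Apply Darcy's law: Q = K * i * A
Step 2: Q = 0.8143 * 0.417 * 94.4
Step 3: Q = 32.0548 cm^3/s

32.0548


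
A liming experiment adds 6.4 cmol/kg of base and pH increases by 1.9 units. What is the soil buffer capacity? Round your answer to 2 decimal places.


Step 1: BC = change in base / change in pH
Step 2: BC = 6.4 / 1.9
Step 3: BC = 3.37 cmol/(kg*pH unit)

3.37


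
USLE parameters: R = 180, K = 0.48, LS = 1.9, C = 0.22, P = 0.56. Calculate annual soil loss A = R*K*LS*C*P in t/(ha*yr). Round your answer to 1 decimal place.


Step 1: A = R * K * LS * C * P
Step 2: R * K = 180 * 0.48 = 86.4
Step 3: (R*K) * LS = 86.4 * 1.9 = 164.16
Step 4: * C * P = 164.16 * 0.22 * 0.56 = 20.2
Step 5: A = 20.2 t/(ha*yr)

20.2


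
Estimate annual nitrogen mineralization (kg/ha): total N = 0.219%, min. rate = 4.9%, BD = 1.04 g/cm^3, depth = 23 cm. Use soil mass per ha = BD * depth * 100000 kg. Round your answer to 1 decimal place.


Step 1: Soil mass per ha = BD * depth * 100000 = 1.04 * 23 * 100000 = 2392000 kg
Step 2: Total N pool = soil mass * N%/100 = 2392000 * 0.219/100 = 5238.48 kg/ha
Step 3: N mineralized = N pool * rate%/100 = 5238.48 * 4.9/100 = 256.7 kg/ha/yr

256.7


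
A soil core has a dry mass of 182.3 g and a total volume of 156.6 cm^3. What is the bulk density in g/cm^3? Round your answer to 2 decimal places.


Step 1: Identify the formula: BD = dry mass / volume
Step 2: Substitute values: BD = 182.3 / 156.6
Step 3: BD = 1.16 g/cm^3

1.16


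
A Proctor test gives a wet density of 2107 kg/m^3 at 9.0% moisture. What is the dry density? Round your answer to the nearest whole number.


Step 1: Dry density = wet density / (1 + w/100)
Step 2: Dry density = 2107 / (1 + 9.0/100)
Step 3: Dry density = 2107 / 1.09
Step 4: Dry density = 1933 kg/m^3

1933


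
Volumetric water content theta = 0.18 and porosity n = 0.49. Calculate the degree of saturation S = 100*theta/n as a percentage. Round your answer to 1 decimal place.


Step 1: S = 100 * theta_v / n
Step 2: S = 100 * 0.18 / 0.49
Step 3: S = 36.7%

36.7


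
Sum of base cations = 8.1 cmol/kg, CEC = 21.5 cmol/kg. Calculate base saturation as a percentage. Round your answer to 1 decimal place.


Step 1: BS = 100 * (sum of bases) / CEC
Step 2: BS = 100 * 8.1 / 21.5
Step 3: BS = 37.7%

37.7


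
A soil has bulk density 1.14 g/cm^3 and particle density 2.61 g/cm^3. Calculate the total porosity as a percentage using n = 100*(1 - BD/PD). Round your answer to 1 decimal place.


Step 1: Formula: n = 100 * (1 - BD / PD)
Step 2: n = 100 * (1 - 1.14 / 2.61)
Step 3: n = 100 * (1 - 0.43678)
Step 4: n = 56.3%

56.3


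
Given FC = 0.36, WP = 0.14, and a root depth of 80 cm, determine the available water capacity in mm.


Step 1: Available water = (FC - WP) * depth * 10
Step 2: AW = (0.36 - 0.14) * 80 * 10
Step 3: AW = 0.22 * 80 * 10
Step 4: AW = 176.0 mm

176.0


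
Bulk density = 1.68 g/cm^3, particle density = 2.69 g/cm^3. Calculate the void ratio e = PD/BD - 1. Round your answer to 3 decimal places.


Step 1: e = PD / BD - 1
Step 2: e = 2.69 / 1.68 - 1
Step 3: e = 1.60119 - 1
Step 4: e = 0.601

0.601


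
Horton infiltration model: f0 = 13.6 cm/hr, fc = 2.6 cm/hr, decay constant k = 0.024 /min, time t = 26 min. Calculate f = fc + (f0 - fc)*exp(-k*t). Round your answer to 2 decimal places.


Step 1: f = fc + (f0 - fc) * exp(-k * t)
Step 2: exp(-0.024 * 26) = 0.535797
Step 3: f = 2.6 + (13.6 - 2.6) * 0.535797
Step 4: f = 2.6 + 11.0 * 0.535797
Step 5: f = 8.49 cm/hr

8.49


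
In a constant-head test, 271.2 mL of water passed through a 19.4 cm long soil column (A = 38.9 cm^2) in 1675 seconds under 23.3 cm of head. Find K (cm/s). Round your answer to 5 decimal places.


Step 1: K = Q * L / (A * t * h)
Step 2: Numerator = 271.2 * 19.4 = 5261.28
Step 3: Denominator = 38.9 * 1675 * 23.3 = 1518169.75
Step 4: K = 5261.28 / 1518169.75 = 0.00347 cm/s

0.00347


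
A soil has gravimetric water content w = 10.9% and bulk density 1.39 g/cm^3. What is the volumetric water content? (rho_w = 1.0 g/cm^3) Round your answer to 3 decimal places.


Step 1: theta = (w / 100) * BD / rho_w
Step 2: theta = (10.9 / 100) * 1.39 / 1.0
Step 3: theta = 0.109 * 1.39
Step 4: theta = 0.152

0.152


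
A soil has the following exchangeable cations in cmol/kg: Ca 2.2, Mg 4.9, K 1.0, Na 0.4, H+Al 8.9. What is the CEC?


Step 1: CEC = Ca + Mg + K + Na + (H+Al)
Step 2: CEC = 2.2 + 4.9 + 1.0 + 0.4 + 8.9
Step 3: CEC = 17.4 cmol/kg

17.4


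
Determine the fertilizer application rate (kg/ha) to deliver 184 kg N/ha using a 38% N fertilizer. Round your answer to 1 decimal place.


Step 1: Fertilizer rate = target N / (N content / 100)
Step 2: Rate = 184 / (38 / 100)
Step 3: Rate = 184 / 0.38
Step 4: Rate = 484.2 kg/ha

484.2


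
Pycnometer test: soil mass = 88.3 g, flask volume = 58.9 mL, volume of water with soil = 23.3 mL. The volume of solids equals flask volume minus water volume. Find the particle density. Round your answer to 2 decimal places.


Step 1: Volume of solids = flask volume - water volume with soil
Step 2: V_solids = 58.9 - 23.3 = 35.6 mL
Step 3: Particle density = mass / V_solids = 88.3 / 35.6 = 2.48 g/cm^3

2.48


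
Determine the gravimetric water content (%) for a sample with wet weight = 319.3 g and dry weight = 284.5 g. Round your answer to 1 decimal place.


Step 1: Water mass = wet - dry = 319.3 - 284.5 = 34.8 g
Step 2: w = 100 * water mass / dry mass
Step 3: w = 100 * 34.8 / 284.5 = 12.2%

12.2


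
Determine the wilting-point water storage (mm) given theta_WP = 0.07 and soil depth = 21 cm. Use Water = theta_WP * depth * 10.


Step 1: Water (mm) = theta_WP * depth * 10
Step 2: Water = 0.07 * 21 * 10
Step 3: Water = 14.7 mm

14.7


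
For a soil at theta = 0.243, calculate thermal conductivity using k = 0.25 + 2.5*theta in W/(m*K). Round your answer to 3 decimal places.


Step 1: k = 0.25 + 2.5 * theta
Step 2: k = 0.25 + 2.5 * 0.243
Step 3: k = 0.25 + 0.608
Step 4: k = 0.858 W/(m*K)

0.858


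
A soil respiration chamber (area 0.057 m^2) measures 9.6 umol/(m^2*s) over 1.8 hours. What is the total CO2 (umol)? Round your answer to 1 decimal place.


Step 1: Convert time to seconds: 1.8 hr * 3600 = 6480.0 s
Step 2: Total = flux * area * time_s
Step 3: Total = 9.6 * 0.057 * 6480.0
Step 4: Total = 3545.9 umol

3545.9


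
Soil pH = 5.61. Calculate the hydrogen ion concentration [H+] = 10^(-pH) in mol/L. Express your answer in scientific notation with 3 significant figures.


Step 1: [H+] = 10^(-pH)
Step 2: [H+] = 10^(-5.61)
Step 3: [H+] = 2.45e-06 mol/L

2.45e-06


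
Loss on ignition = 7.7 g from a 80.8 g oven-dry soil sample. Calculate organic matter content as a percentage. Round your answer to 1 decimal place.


Step 1: OM% = 100 * LOI / sample mass
Step 2: OM = 100 * 7.7 / 80.8
Step 3: OM = 9.5%

9.5


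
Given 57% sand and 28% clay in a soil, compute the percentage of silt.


Step 1: sand + silt + clay = 100%
Step 2: silt = 100 - sand - clay
Step 3: silt = 100 - 57 - 28
Step 4: silt = 15%

15


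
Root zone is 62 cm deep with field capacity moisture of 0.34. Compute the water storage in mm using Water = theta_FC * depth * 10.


Step 1: Water (mm) = theta_FC * depth (cm) * 10
Step 2: Water = 0.34 * 62 * 10
Step 3: Water = 210.8 mm

210.8


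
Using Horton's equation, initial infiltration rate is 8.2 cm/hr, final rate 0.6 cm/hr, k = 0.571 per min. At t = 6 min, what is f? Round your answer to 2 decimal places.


Step 1: f = fc + (f0 - fc) * exp(-k * t)
Step 2: exp(-0.571 * 6) = 0.032517
Step 3: f = 0.6 + (8.2 - 0.6) * 0.032517
Step 4: f = 0.6 + 7.6 * 0.032517
Step 5: f = 0.85 cm/hr

0.85


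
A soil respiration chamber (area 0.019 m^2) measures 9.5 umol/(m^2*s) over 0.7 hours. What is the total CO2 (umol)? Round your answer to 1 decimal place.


Step 1: Convert time to seconds: 0.7 hr * 3600 = 2520.0 s
Step 2: Total = flux * area * time_s
Step 3: Total = 9.5 * 0.019 * 2520.0
Step 4: Total = 454.9 umol

454.9


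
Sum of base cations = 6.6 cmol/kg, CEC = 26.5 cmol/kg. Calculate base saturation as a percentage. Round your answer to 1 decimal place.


Step 1: BS = 100 * (sum of bases) / CEC
Step 2: BS = 100 * 6.6 / 26.5
Step 3: BS = 24.9%

24.9


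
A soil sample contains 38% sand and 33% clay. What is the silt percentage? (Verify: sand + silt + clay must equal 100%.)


Step 1: sand + silt + clay = 100%
Step 2: silt = 100 - sand - clay
Step 3: silt = 100 - 38 - 33
Step 4: silt = 29%

29


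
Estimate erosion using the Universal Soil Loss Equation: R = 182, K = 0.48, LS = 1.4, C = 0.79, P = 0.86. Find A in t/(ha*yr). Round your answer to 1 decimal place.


Step 1: A = R * K * LS * C * P
Step 2: R * K = 182 * 0.48 = 87.36
Step 3: (R*K) * LS = 87.36 * 1.4 = 122.304
Step 4: * C * P = 122.304 * 0.79 * 0.86 = 83.1
Step 5: A = 83.1 t/(ha*yr)

83.1


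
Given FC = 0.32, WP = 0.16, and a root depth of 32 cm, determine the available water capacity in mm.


Step 1: Available water = (FC - WP) * depth * 10
Step 2: AW = (0.32 - 0.16) * 32 * 10
Step 3: AW = 0.16 * 32 * 10
Step 4: AW = 51.2 mm

51.2


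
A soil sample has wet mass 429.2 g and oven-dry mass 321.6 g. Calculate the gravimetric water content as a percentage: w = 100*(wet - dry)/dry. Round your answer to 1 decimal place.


Step 1: Water mass = wet - dry = 429.2 - 321.6 = 107.6 g
Step 2: w = 100 * water mass / dry mass
Step 3: w = 100 * 107.6 / 321.6 = 33.5%

33.5


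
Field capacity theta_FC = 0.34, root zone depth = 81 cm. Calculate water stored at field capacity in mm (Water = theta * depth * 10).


Step 1: Water (mm) = theta_FC * depth (cm) * 10
Step 2: Water = 0.34 * 81 * 10
Step 3: Water = 275.4 mm

275.4


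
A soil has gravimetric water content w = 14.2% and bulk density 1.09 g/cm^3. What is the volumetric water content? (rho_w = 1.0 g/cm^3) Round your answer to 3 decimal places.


Step 1: theta = (w / 100) * BD / rho_w
Step 2: theta = (14.2 / 100) * 1.09 / 1.0
Step 3: theta = 0.142 * 1.09
Step 4: theta = 0.155

0.155


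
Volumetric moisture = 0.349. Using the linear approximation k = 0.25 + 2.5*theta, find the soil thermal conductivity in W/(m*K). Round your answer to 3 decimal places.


Step 1: k = 0.25 + 2.5 * theta
Step 2: k = 0.25 + 2.5 * 0.349
Step 3: k = 0.25 + 0.873
Step 4: k = 1.123 W/(m*K)

1.123


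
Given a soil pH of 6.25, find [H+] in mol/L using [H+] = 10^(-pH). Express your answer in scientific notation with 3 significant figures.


Step 1: [H+] = 10^(-pH)
Step 2: [H+] = 10^(-6.25)
Step 3: [H+] = 5.62e-07 mol/L

5.62e-07


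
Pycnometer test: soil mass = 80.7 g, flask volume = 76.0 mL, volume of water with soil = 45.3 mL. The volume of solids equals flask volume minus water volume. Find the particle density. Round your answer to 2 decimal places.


Step 1: Volume of solids = flask volume - water volume with soil
Step 2: V_solids = 76.0 - 45.3 = 30.7 mL
Step 3: Particle density = mass / V_solids = 80.7 / 30.7 = 2.63 g/cm^3

2.63


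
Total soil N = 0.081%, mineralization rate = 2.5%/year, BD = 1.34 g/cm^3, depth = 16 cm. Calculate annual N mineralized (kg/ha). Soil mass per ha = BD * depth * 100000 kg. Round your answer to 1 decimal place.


Step 1: Soil mass per ha = BD * depth * 100000 = 1.34 * 16 * 100000 = 2144000 kg
Step 2: Total N pool = soil mass * N%/100 = 2144000 * 0.081/100 = 1736.64 kg/ha
Step 3: N mineralized = N pool * rate%/100 = 1736.64 * 2.5/100 = 43.4 kg/ha/yr

43.4


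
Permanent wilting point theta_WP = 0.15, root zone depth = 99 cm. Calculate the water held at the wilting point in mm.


Step 1: Water (mm) = theta_WP * depth * 10
Step 2: Water = 0.15 * 99 * 10
Step 3: Water = 148.5 mm

148.5


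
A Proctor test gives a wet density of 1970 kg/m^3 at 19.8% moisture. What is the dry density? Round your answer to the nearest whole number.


Step 1: Dry density = wet density / (1 + w/100)
Step 2: Dry density = 1970 / (1 + 19.8/100)
Step 3: Dry density = 1970 / 1.198
Step 4: Dry density = 1644 kg/m^3

1644


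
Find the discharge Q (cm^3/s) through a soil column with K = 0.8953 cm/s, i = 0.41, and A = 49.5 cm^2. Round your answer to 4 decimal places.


Step 1: Apply Darcy's law: Q = K * i * A
Step 2: Q = 0.8953 * 0.41 * 49.5
Step 3: Q = 18.1701 cm^3/s

18.1701


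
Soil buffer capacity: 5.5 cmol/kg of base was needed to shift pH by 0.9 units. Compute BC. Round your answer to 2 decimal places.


Step 1: BC = change in base / change in pH
Step 2: BC = 5.5 / 0.9
Step 3: BC = 6.11 cmol/(kg*pH unit)

6.11


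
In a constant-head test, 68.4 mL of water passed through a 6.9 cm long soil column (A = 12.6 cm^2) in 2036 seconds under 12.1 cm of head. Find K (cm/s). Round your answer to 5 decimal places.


Step 1: K = Q * L / (A * t * h)
Step 2: Numerator = 68.4 * 6.9 = 471.96
Step 3: Denominator = 12.6 * 2036 * 12.1 = 310408.56
Step 4: K = 471.96 / 310408.56 = 0.00152 cm/s

0.00152


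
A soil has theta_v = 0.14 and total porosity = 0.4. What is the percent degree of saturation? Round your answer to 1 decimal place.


Step 1: S = 100 * theta_v / n
Step 2: S = 100 * 0.14 / 0.4
Step 3: S = 35.0%

35.0


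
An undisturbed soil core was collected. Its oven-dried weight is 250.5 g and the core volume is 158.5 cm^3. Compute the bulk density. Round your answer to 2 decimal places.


Step 1: Identify the formula: BD = dry mass / volume
Step 2: Substitute values: BD = 250.5 / 158.5
Step 3: BD = 1.58 g/cm^3

1.58


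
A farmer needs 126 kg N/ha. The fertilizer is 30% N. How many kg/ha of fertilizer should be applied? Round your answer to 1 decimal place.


Step 1: Fertilizer rate = target N / (N content / 100)
Step 2: Rate = 126 / (30 / 100)
Step 3: Rate = 126 / 0.3
Step 4: Rate = 420.0 kg/ha

420.0


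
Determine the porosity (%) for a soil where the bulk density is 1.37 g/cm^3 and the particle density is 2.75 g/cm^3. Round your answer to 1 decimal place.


Step 1: Formula: n = 100 * (1 - BD / PD)
Step 2: n = 100 * (1 - 1.37 / 2.75)
Step 3: n = 100 * (1 - 0.49818)
Step 4: n = 50.2%

50.2


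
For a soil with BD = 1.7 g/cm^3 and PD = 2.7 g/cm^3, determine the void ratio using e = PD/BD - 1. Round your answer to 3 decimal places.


Step 1: e = PD / BD - 1
Step 2: e = 2.7 / 1.7 - 1
Step 3: e = 1.58824 - 1
Step 4: e = 0.588

0.588


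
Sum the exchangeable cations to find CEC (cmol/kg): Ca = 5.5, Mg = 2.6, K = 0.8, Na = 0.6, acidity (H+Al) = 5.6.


Step 1: CEC = Ca + Mg + K + Na + (H+Al)
Step 2: CEC = 5.5 + 2.6 + 0.8 + 0.6 + 5.6
Step 3: CEC = 15.1 cmol/kg

15.1


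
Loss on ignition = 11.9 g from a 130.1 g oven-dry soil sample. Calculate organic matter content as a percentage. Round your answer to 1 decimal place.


Step 1: OM% = 100 * LOI / sample mass
Step 2: OM = 100 * 11.9 / 130.1
Step 3: OM = 9.1%

9.1


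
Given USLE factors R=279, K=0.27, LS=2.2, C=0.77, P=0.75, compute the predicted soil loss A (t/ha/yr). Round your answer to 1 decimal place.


Step 1: A = R * K * LS * C * P
Step 2: R * K = 279 * 0.27 = 75.33
Step 3: (R*K) * LS = 75.33 * 2.2 = 165.726
Step 4: * C * P = 165.726 * 0.77 * 0.75 = 95.7
Step 5: A = 95.7 t/(ha*yr)

95.7


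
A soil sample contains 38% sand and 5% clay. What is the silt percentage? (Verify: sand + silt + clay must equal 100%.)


Step 1: sand + silt + clay = 100%
Step 2: silt = 100 - sand - clay
Step 3: silt = 100 - 38 - 5
Step 4: silt = 57%

57


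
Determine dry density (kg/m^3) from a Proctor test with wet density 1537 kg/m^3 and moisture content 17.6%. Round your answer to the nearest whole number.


Step 1: Dry density = wet density / (1 + w/100)
Step 2: Dry density = 1537 / (1 + 17.6/100)
Step 3: Dry density = 1537 / 1.176
Step 4: Dry density = 1307 kg/m^3

1307


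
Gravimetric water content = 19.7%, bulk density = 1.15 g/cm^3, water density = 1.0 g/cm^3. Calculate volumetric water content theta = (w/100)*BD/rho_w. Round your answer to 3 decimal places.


Step 1: theta = (w / 100) * BD / rho_w
Step 2: theta = (19.7 / 100) * 1.15 / 1.0
Step 3: theta = 0.197 * 1.15
Step 4: theta = 0.227

0.227


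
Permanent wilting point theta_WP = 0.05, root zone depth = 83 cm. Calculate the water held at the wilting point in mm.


Step 1: Water (mm) = theta_WP * depth * 10
Step 2: Water = 0.05 * 83 * 10
Step 3: Water = 41.5 mm

41.5


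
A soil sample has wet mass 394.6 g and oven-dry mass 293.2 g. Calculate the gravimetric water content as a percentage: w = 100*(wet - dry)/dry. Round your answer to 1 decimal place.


Step 1: Water mass = wet - dry = 394.6 - 293.2 = 101.4 g
Step 2: w = 100 * water mass / dry mass
Step 3: w = 100 * 101.4 / 293.2 = 34.6%

34.6


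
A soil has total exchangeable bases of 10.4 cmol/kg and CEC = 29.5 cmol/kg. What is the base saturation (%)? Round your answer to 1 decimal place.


Step 1: BS = 100 * (sum of bases) / CEC
Step 2: BS = 100 * 10.4 / 29.5
Step 3: BS = 35.3%

35.3


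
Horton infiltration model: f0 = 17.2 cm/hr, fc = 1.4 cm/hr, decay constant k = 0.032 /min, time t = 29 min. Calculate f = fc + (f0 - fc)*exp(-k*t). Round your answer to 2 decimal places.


Step 1: f = fc + (f0 - fc) * exp(-k * t)
Step 2: exp(-0.032 * 29) = 0.395344
Step 3: f = 1.4 + (17.2 - 1.4) * 0.395344
Step 4: f = 1.4 + 15.8 * 0.395344
Step 5: f = 7.65 cm/hr

7.65


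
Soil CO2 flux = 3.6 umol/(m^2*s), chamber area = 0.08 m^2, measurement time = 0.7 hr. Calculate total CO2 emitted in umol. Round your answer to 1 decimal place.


Step 1: Convert time to seconds: 0.7 hr * 3600 = 2520.0 s
Step 2: Total = flux * area * time_s
Step 3: Total = 3.6 * 0.08 * 2520.0
Step 4: Total = 725.8 umol

725.8


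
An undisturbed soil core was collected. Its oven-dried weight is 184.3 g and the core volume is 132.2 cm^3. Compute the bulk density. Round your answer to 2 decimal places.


Step 1: Identify the formula: BD = dry mass / volume
Step 2: Substitute values: BD = 184.3 / 132.2
Step 3: BD = 1.39 g/cm^3

1.39


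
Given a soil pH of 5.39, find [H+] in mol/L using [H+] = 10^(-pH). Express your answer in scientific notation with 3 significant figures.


Step 1: [H+] = 10^(-pH)
Step 2: [H+] = 10^(-5.39)
Step 3: [H+] = 4.07e-06 mol/L

4.07e-06


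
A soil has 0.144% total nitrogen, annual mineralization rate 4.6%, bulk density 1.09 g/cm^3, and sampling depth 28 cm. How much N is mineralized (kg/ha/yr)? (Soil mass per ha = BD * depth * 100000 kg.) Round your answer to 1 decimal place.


Step 1: Soil mass per ha = BD * depth * 100000 = 1.09 * 28 * 100000 = 3052000 kg
Step 2: Total N pool = soil mass * N%/100 = 3052000 * 0.144/100 = 4394.88 kg/ha
Step 3: N mineralized = N pool * rate%/100 = 4394.88 * 4.6/100 = 202.2 kg/ha/yr

202.2


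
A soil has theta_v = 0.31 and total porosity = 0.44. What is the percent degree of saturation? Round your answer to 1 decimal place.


Step 1: S = 100 * theta_v / n
Step 2: S = 100 * 0.31 / 0.44
Step 3: S = 70.5%

70.5


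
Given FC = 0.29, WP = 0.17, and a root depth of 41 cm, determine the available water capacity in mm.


Step 1: Available water = (FC - WP) * depth * 10
Step 2: AW = (0.29 - 0.17) * 41 * 10
Step 3: AW = 0.12 * 41 * 10
Step 4: AW = 49.2 mm

49.2


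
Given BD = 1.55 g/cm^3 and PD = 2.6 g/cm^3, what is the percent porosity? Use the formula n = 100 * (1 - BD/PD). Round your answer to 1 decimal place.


Step 1: Formula: n = 100 * (1 - BD / PD)
Step 2: n = 100 * (1 - 1.55 / 2.6)
Step 3: n = 100 * (1 - 0.59615)
Step 4: n = 40.4%

40.4


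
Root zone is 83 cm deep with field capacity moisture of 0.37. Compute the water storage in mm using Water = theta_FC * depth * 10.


Step 1: Water (mm) = theta_FC * depth (cm) * 10
Step 2: Water = 0.37 * 83 * 10
Step 3: Water = 307.1 mm

307.1


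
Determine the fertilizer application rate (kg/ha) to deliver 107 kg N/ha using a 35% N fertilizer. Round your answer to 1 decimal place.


Step 1: Fertilizer rate = target N / (N content / 100)
Step 2: Rate = 107 / (35 / 100)
Step 3: Rate = 107 / 0.35
Step 4: Rate = 305.7 kg/ha

305.7


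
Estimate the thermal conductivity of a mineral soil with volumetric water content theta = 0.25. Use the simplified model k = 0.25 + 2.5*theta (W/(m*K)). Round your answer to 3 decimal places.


Step 1: k = 0.25 + 2.5 * theta
Step 2: k = 0.25 + 2.5 * 0.25
Step 3: k = 0.25 + 0.625
Step 4: k = 0.875 W/(m*K)

0.875


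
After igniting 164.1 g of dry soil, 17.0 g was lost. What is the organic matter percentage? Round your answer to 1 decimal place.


Step 1: OM% = 100 * LOI / sample mass
Step 2: OM = 100 * 17.0 / 164.1
Step 3: OM = 10.4%

10.4


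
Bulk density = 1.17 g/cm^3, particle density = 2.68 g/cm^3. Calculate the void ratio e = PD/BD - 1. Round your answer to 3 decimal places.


Step 1: e = PD / BD - 1
Step 2: e = 2.68 / 1.17 - 1
Step 3: e = 2.2906 - 1
Step 4: e = 1.291

1.291


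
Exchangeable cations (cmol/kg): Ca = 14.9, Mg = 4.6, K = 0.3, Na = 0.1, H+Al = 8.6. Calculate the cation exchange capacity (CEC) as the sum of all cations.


Step 1: CEC = Ca + Mg + K + Na + (H+Al)
Step 2: CEC = 14.9 + 4.6 + 0.3 + 0.1 + 8.6
Step 3: CEC = 28.5 cmol/kg

28.5


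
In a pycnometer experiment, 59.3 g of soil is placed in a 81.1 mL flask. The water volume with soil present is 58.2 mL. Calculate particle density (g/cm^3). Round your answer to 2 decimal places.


Step 1: Volume of solids = flask volume - water volume with soil
Step 2: V_solids = 81.1 - 58.2 = 22.9 mL
Step 3: Particle density = mass / V_solids = 59.3 / 22.9 = 2.59 g/cm^3

2.59


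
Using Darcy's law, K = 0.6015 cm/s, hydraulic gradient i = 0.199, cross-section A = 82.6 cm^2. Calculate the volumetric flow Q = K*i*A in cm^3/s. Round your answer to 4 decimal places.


Step 1: Apply Darcy's law: Q = K * i * A
Step 2: Q = 0.6015 * 0.199 * 82.6
Step 3: Q = 9.8871 cm^3/s

9.8871


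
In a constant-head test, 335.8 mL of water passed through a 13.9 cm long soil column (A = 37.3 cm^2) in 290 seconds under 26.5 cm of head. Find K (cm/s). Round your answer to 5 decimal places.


Step 1: K = Q * L / (A * t * h)
Step 2: Numerator = 335.8 * 13.9 = 4667.62
Step 3: Denominator = 37.3 * 290 * 26.5 = 286650.5
Step 4: K = 4667.62 / 286650.5 = 0.01628 cm/s

0.01628


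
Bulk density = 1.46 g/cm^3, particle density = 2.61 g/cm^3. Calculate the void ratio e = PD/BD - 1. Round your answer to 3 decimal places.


Step 1: e = PD / BD - 1
Step 2: e = 2.61 / 1.46 - 1
Step 3: e = 1.78767 - 1
Step 4: e = 0.788

0.788


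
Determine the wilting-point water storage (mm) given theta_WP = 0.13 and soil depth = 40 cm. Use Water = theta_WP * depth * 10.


Step 1: Water (mm) = theta_WP * depth * 10
Step 2: Water = 0.13 * 40 * 10
Step 3: Water = 52.0 mm

52.0


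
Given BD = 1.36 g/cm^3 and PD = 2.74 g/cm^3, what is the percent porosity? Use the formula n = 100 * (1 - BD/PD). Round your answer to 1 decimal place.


Step 1: Formula: n = 100 * (1 - BD / PD)
Step 2: n = 100 * (1 - 1.36 / 2.74)
Step 3: n = 100 * (1 - 0.49635)
Step 4: n = 50.4%

50.4


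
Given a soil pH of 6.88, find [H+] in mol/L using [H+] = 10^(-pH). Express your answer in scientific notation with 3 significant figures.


Step 1: [H+] = 10^(-pH)
Step 2: [H+] = 10^(-6.88)
Step 3: [H+] = 1.32e-07 mol/L

1.32e-07


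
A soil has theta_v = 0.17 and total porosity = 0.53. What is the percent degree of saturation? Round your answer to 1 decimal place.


Step 1: S = 100 * theta_v / n
Step 2: S = 100 * 0.17 / 0.53
Step 3: S = 32.1%

32.1


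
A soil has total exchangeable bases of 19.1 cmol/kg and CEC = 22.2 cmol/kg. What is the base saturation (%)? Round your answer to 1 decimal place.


Step 1: BS = 100 * (sum of bases) / CEC
Step 2: BS = 100 * 19.1 / 22.2
Step 3: BS = 86.0%

86.0


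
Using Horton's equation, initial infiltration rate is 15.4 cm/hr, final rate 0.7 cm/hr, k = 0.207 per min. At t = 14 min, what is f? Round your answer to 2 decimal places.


Step 1: f = fc + (f0 - fc) * exp(-k * t)
Step 2: exp(-0.207 * 14) = 0.055133
Step 3: f = 0.7 + (15.4 - 0.7) * 0.055133
Step 4: f = 0.7 + 14.7 * 0.055133
Step 5: f = 1.51 cm/hr

1.51


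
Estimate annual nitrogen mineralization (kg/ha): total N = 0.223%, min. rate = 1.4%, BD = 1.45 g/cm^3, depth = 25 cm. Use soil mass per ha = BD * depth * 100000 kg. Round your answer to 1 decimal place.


Step 1: Soil mass per ha = BD * depth * 100000 = 1.45 * 25 * 100000 = 3625000 kg
Step 2: Total N pool = soil mass * N%/100 = 3625000 * 0.223/100 = 8083.75 kg/ha
Step 3: N mineralized = N pool * rate%/100 = 8083.75 * 1.4/100 = 113.2 kg/ha/yr

113.2


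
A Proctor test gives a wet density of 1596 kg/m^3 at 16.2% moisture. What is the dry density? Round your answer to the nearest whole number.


Step 1: Dry density = wet density / (1 + w/100)
Step 2: Dry density = 1596 / (1 + 16.2/100)
Step 3: Dry density = 1596 / 1.162
Step 4: Dry density = 1373 kg/m^3

1373


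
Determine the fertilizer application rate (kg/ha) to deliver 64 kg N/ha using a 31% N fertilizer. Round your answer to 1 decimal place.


Step 1: Fertilizer rate = target N / (N content / 100)
Step 2: Rate = 64 / (31 / 100)
Step 3: Rate = 64 / 0.31
Step 4: Rate = 206.5 kg/ha

206.5


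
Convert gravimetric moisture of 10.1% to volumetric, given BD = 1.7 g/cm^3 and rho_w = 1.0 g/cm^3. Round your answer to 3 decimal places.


Step 1: theta = (w / 100) * BD / rho_w
Step 2: theta = (10.1 / 100) * 1.7 / 1.0
Step 3: theta = 0.101 * 1.7
Step 4: theta = 0.172

0.172


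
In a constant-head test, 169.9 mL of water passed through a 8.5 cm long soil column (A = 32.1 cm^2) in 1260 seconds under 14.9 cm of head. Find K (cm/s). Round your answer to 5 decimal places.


Step 1: K = Q * L / (A * t * h)
Step 2: Numerator = 169.9 * 8.5 = 1444.15
Step 3: Denominator = 32.1 * 1260 * 14.9 = 602645.4
Step 4: K = 1444.15 / 602645.4 = 0.0024 cm/s

0.0024


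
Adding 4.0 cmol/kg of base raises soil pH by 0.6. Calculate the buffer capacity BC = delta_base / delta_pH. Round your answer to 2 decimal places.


Step 1: BC = change in base / change in pH
Step 2: BC = 4.0 / 0.6
Step 3: BC = 6.67 cmol/(kg*pH unit)

6.67


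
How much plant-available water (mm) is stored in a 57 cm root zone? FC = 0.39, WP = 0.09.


Step 1: Available water = (FC - WP) * depth * 10
Step 2: AW = (0.39 - 0.09) * 57 * 10
Step 3: AW = 0.3 * 57 * 10
Step 4: AW = 171.0 mm

171.0


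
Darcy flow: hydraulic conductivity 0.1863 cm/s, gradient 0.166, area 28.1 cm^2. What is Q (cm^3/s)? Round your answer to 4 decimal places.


Step 1: Apply Darcy's law: Q = K * i * A
Step 2: Q = 0.1863 * 0.166 * 28.1
Step 3: Q = 0.869 cm^3/s

0.869


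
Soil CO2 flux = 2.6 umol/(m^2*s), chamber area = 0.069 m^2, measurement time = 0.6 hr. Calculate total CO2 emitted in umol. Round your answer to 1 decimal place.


Step 1: Convert time to seconds: 0.6 hr * 3600 = 2160.0 s
Step 2: Total = flux * area * time_s
Step 3: Total = 2.6 * 0.069 * 2160.0
Step 4: Total = 387.5 umol

387.5


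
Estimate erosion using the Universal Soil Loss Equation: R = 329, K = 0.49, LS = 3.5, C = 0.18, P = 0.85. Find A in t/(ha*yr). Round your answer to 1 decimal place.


Step 1: A = R * K * LS * C * P
Step 2: R * K = 329 * 0.49 = 161.21
Step 3: (R*K) * LS = 161.21 * 3.5 = 564.235
Step 4: * C * P = 564.235 * 0.18 * 0.85 = 86.3
Step 5: A = 86.3 t/(ha*yr)

86.3


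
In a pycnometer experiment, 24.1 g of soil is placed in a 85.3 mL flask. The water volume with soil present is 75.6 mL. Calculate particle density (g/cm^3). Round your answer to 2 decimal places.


Step 1: Volume of solids = flask volume - water volume with soil
Step 2: V_solids = 85.3 - 75.6 = 9.7 mL
Step 3: Particle density = mass / V_solids = 24.1 / 9.7 = 2.48 g/cm^3

2.48


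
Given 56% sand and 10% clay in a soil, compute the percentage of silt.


Step 1: sand + silt + clay = 100%
Step 2: silt = 100 - sand - clay
Step 3: silt = 100 - 56 - 10
Step 4: silt = 34%

34


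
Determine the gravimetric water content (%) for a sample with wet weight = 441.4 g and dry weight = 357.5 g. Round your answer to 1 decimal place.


Step 1: Water mass = wet - dry = 441.4 - 357.5 = 83.9 g
Step 2: w = 100 * water mass / dry mass
Step 3: w = 100 * 83.9 / 357.5 = 23.5%

23.5


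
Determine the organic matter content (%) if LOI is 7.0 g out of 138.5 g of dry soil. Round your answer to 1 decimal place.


Step 1: OM% = 100 * LOI / sample mass
Step 2: OM = 100 * 7.0 / 138.5
Step 3: OM = 5.1%

5.1


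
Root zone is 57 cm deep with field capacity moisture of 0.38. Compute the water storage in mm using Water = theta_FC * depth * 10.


Step 1: Water (mm) = theta_FC * depth (cm) * 10
Step 2: Water = 0.38 * 57 * 10
Step 3: Water = 216.6 mm

216.6


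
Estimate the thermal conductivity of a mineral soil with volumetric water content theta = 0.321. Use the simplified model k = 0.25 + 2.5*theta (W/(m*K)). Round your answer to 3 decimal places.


Step 1: k = 0.25 + 2.5 * theta
Step 2: k = 0.25 + 2.5 * 0.321
Step 3: k = 0.25 + 0.803
Step 4: k = 1.053 W/(m*K)

1.053


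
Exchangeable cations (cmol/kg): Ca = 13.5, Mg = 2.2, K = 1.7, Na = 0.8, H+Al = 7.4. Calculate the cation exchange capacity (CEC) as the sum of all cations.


Step 1: CEC = Ca + Mg + K + Na + (H+Al)
Step 2: CEC = 13.5 + 2.2 + 1.7 + 0.8 + 7.4
Step 3: CEC = 25.6 cmol/kg

25.6


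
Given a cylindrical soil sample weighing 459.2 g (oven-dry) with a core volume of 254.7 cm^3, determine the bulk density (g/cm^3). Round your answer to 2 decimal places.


Step 1: Identify the formula: BD = dry mass / volume
Step 2: Substitute values: BD = 459.2 / 254.7
Step 3: BD = 1.8 g/cm^3

1.8


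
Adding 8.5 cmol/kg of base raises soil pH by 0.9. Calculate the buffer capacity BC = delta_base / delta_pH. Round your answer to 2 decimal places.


Step 1: BC = change in base / change in pH
Step 2: BC = 8.5 / 0.9
Step 3: BC = 9.44 cmol/(kg*pH unit)

9.44


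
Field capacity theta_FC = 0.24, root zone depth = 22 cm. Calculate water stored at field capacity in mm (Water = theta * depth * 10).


Step 1: Water (mm) = theta_FC * depth (cm) * 10
Step 2: Water = 0.24 * 22 * 10
Step 3: Water = 52.8 mm

52.8


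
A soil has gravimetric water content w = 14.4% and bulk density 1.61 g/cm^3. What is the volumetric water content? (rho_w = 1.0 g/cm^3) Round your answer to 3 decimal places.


Step 1: theta = (w / 100) * BD / rho_w
Step 2: theta = (14.4 / 100) * 1.61 / 1.0
Step 3: theta = 0.144 * 1.61
Step 4: theta = 0.232

0.232


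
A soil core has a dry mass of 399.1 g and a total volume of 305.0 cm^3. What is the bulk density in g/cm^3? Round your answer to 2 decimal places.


Step 1: Identify the formula: BD = dry mass / volume
Step 2: Substitute values: BD = 399.1 / 305.0
Step 3: BD = 1.31 g/cm^3

1.31


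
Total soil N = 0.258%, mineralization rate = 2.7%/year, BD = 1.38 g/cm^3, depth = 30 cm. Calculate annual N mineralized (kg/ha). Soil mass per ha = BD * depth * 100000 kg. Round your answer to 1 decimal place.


Step 1: Soil mass per ha = BD * depth * 100000 = 1.38 * 30 * 100000 = 4140000 kg
Step 2: Total N pool = soil mass * N%/100 = 4140000 * 0.258/100 = 10681.2 kg/ha
Step 3: N mineralized = N pool * rate%/100 = 10681.2 * 2.7/100 = 288.4 kg/ha/yr

288.4


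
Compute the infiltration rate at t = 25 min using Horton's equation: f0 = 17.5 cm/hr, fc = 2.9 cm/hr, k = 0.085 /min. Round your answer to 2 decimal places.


Step 1: f = fc + (f0 - fc) * exp(-k * t)
Step 2: exp(-0.085 * 25) = 0.119433
Step 3: f = 2.9 + (17.5 - 2.9) * 0.119433
Step 4: f = 2.9 + 14.6 * 0.119433
Step 5: f = 4.64 cm/hr

4.64


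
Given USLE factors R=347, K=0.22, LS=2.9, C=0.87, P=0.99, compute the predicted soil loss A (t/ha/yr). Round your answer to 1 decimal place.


Step 1: A = R * K * LS * C * P
Step 2: R * K = 347 * 0.22 = 76.34
Step 3: (R*K) * LS = 76.34 * 2.9 = 221.386
Step 4: * C * P = 221.386 * 0.87 * 0.99 = 190.7
Step 5: A = 190.7 t/(ha*yr)

190.7


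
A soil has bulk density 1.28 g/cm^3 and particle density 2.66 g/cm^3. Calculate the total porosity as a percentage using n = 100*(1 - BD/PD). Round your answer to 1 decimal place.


Step 1: Formula: n = 100 * (1 - BD / PD)
Step 2: n = 100 * (1 - 1.28 / 2.66)
Step 3: n = 100 * (1 - 0.4812)
Step 4: n = 51.9%

51.9


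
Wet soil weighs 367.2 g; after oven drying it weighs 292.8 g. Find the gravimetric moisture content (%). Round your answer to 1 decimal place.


Step 1: Water mass = wet - dry = 367.2 - 292.8 = 74.4 g
Step 2: w = 100 * water mass / dry mass
Step 3: w = 100 * 74.4 / 292.8 = 25.4%

25.4


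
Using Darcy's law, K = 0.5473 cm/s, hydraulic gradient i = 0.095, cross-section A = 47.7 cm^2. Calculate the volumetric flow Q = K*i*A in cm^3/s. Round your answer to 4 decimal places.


Step 1: Apply Darcy's law: Q = K * i * A
Step 2: Q = 0.5473 * 0.095 * 47.7
Step 3: Q = 2.4801 cm^3/s

2.4801


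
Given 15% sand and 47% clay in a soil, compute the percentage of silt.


Step 1: sand + silt + clay = 100%
Step 2: silt = 100 - sand - clay
Step 3: silt = 100 - 15 - 47
Step 4: silt = 38%

38


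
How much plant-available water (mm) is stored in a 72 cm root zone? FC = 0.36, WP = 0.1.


Step 1: Available water = (FC - WP) * depth * 10
Step 2: AW = (0.36 - 0.1) * 72 * 10
Step 3: AW = 0.26 * 72 * 10
Step 4: AW = 187.2 mm

187.2


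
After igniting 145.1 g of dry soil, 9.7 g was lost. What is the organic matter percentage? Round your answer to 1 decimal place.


Step 1: OM% = 100 * LOI / sample mass
Step 2: OM = 100 * 9.7 / 145.1
Step 3: OM = 6.7%

6.7


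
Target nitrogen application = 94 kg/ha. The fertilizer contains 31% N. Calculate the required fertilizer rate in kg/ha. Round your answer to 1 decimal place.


Step 1: Fertilizer rate = target N / (N content / 100)
Step 2: Rate = 94 / (31 / 100)
Step 3: Rate = 94 / 0.31
Step 4: Rate = 303.2 kg/ha

303.2


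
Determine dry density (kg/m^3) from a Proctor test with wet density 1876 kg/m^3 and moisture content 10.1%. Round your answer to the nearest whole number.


Step 1: Dry density = wet density / (1 + w/100)
Step 2: Dry density = 1876 / (1 + 10.1/100)
Step 3: Dry density = 1876 / 1.101
Step 4: Dry density = 1704 kg/m^3

1704
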